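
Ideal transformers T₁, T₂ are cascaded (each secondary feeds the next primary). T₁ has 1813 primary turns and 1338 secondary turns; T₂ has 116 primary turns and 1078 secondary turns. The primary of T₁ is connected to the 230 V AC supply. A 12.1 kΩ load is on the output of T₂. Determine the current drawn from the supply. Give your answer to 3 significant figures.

Secondary of T₁: V = 230.00 × 1338/1813 = 169.74 V.
Secondary of T₂: V = 169.74 × 1078/116 = 1577.4 V.
I_load = 1577.4/12100 = 0.13037 A, so P_out = 1577.4 × 0.13037 = 205.64 W.
All ideal ⇒ P_in = P_out, so I_supply = 205.64/230 = 0.894 A.

I_supply ≈ 0.894 A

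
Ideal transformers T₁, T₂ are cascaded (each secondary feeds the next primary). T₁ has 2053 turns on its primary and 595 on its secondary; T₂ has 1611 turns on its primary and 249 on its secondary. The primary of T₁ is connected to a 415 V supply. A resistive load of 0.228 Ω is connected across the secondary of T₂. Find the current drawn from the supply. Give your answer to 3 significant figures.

I_supply ≈ 3.65 A

After T₁: V = 415.00 × 595/2053 = 120.28 V.
After T₂: V = 120.28 × 249/1611 = 18.590 V.
I_load = 18.590/0.228 = 81.535 A, so P_out = 18.590 × 81.535 = 1515.7 W.
All ideal ⇒ P_in = P_out, so I_supply = 1515.7/415 = 3.65 A.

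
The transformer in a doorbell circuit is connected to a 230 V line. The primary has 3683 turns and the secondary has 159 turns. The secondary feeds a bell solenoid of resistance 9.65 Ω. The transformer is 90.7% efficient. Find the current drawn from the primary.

I_p ≈ 0.0490 A

V_s = 230 × 159/3683 = 9.9294 V.
I_s = V_s/R = 9.9294/9.65 = 1.0290 A.
P_out = V_s I_s = 9.9294 × 1.0290 = 10.217 W.
P_in = P_out/η = 10.217/0.907 = 11.264 W.
I_p = P_in/V_p = 11.264/230 = 0.0490 A.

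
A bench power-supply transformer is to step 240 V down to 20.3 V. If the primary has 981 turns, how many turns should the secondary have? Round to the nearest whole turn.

N_s/N_p = V_s/V_p, so N_s = 981 × 20.3/240 = 83.0 ≈ 83 turns.

N_s = 83 turns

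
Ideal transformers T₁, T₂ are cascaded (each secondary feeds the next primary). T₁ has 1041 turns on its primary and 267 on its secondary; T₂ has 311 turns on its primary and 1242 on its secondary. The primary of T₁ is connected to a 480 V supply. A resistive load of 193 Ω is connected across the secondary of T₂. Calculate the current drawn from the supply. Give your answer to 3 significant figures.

I_supply ≈ 2.61 A

Secondary of T₁: V = 480.00 × 267/1041 = 123.11 V.
Secondary of T₂: V = 123.11 × 1242/311 = 491.66 V.
I_load = 491.66/193 = 2.5474 A, so P_out = 491.66 × 2.5474 = 1252.5 W.
All ideal ⇒ P_in = P_out, so I_supply = 1252.5/480 = 2.61 A.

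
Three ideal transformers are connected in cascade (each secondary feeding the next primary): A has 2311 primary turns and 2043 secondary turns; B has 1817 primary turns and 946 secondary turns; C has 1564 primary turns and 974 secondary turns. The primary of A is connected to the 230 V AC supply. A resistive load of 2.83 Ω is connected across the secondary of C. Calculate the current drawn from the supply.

After A: V = 230.00 × 2043/2311 = 203.33 V.
After B: V = 203.33 × 946/1817 = 105.86 V.
After C: V = 105.86 × 974/1564 = 65.926 V.
I_load = 65.926/2.83 = 23.295 A, so P_out = 65.926 × 23.295 = 1535.8 W.
All ideal ⇒ P_in = P_out, so I_supply = 1535.8/230 = 6.68 A.

I_supply ≈ 6.68 A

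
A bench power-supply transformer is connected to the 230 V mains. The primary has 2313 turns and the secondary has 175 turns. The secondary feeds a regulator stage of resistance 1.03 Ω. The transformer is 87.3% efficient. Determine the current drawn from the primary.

V_s = 230 × 175/2313 = 17.402 V.
I_s = V_s/R = 17.402/1.03 = 16.895 A.
P_out = V_s I_s = 17.402 × 16.895 = 294.00 W.
P_in = P_out/η = 294.00/0.873 = 336.77 W.
I_p = P_in/V_p = 336.77/230 = 1.46 A.

I_p ≈ 1.46 A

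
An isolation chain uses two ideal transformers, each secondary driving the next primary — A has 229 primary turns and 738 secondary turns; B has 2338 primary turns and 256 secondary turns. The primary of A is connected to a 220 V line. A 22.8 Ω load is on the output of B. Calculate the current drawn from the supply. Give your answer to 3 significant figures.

I_supply ≈ 1.20 A

After A: V = 220.00 × 738/229 = 709.00 V.
After B: V = 709.00 × 256/2338 = 77.632 V.
I_load = 77.632/22.8 = 3.4049 A, so P_out = 77.632 × 3.4049 = 264.33 W.
All ideal ⇒ P_in = P_out, so I_supply = 264.33/220 = 1.20 A.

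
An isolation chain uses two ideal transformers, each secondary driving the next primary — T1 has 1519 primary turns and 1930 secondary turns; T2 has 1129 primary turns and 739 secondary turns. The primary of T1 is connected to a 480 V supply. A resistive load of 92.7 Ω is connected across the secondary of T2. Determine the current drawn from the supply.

Secondary of T1: V = 480.00 × 1930/1519 = 609.87 V.
Secondary of T2: V = 609.87 × 739/1129 = 399.20 V.
I_load = 399.20/92.7 = 4.3064 A, so P_out = 399.20 × 4.3064 = 1719.1 W.
All ideal ⇒ P_in = P_out, so I_supply = 1719.1/480 = 3.58 A.

I_supply ≈ 3.58 A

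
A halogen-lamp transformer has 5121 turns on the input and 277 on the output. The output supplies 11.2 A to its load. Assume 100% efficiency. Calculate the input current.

I_in ≈ 0.606 A

For an ideal transformer I_in/I_out = N_out/N_in, so I_in = 11.2 × 277/5121 = 0.606 A.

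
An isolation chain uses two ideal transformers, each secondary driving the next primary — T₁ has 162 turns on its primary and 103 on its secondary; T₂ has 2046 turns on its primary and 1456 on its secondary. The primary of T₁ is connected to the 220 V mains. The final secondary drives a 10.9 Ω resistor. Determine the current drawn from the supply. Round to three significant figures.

Secondary of T₁: V = 220.00 × 103/162 = 139.88 V.
Secondary of T₂: V = 139.88 × 1456/2046 = 99.541 V.
I_load = 99.541/10.9 = 9.1322 A, so P_out = 99.541 × 9.1322 = 909.02 W.
All ideal ⇒ P_in = P_out, so I_supply = 909.02/220 = 4.13 A.

I_supply ≈ 4.13 A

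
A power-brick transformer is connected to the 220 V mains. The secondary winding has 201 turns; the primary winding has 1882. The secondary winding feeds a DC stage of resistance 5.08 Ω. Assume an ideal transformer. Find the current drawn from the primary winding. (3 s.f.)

V_s = V_p × N_s/N_p = 220 × 201/1882 = 23.496 V.
I_s = V_s/R = 23.496/5.08 = 4.6253 A.
For an ideal transformer I_p N_p = I_s N_s, so I_p = 4.6253 × 201/1882 = 0.494 A.

I_p ≈ 0.494 A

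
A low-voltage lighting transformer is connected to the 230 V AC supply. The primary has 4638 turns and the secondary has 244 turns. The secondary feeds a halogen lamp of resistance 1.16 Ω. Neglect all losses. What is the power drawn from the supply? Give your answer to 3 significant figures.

P ≈ 126 W

V_s = V_p × N_s/N_p = 230 × 244/4638 = 12.100 V.
I_s = V_s/R = 12.100/1.16 = 10.431 A.
I_p = I_s × N_s/N_p = 10.431 × 244/4638 = 0.54877 A.
P = V_p I_p = 230 × 0.54877 = 126 W.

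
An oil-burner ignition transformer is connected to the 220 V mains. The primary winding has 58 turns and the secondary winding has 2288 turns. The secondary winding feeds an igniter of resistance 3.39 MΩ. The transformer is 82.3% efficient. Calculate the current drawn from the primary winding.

V_s = 220 × 2288/58 = 8678.6 V.
I_s = V_s/R = 8678.6/(3.39×10^6) = 0.0025601 A.
P_out = V_s I_s = 8678.6 × 0.0025601 = 22.218 W.
P_in = P_out/η = 22.218/0.823 = 26.996 W.
I_p = P_in/V_p = 26.996/220 = 0.123 A.

I_p ≈ 0.123 A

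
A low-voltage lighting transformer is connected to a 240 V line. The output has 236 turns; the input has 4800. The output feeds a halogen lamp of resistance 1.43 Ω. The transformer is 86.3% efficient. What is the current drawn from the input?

I_in ≈ 0.470 A

V_out = 240 × 236/4800 = 11.800 V.
I_out = V_out/R = 11.800/1.43 = 8.2517 A.
P_out = V_out I_out = 11.800 × 8.2517 = 97.371 W.
P_in = P_out/η = 97.371/0.863 = 112.83 W.
I_in = P_in/V_in = 112.83/240 = 0.470 A.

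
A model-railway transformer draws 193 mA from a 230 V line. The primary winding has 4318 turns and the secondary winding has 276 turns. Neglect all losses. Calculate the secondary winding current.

I_s/I_p = N_p/N_s, so I_s = 0.193 × 4318/276 = 3.02 A.

I_s ≈ 3.02 A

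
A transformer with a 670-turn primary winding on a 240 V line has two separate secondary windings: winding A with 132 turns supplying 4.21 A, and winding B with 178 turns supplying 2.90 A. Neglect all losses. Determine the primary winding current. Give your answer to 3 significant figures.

I_p ≈ 1.60 A

V_A = 240 × 132/670 = 47.284 V; V_B = 240 × 178/670 = 63.761 V.
P_out = V_A I_A + V_B I_B = 47.284×4.21 + 63.761×2.90 = 199.06 + 184.91 = 383.97 W.
Ideal ⇒ P_in = P_out, so I_p = P_out/V_p = 383.97/240 = 1.60 A.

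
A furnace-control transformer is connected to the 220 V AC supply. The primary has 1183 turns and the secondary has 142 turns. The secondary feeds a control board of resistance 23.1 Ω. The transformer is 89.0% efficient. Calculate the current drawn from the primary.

V_s = 220 × 142/1183 = 26.407 V.
I_s = V_s/R = 26.407/23.1 = 1.1432 A.
P_out = V_s I_s = 26.407 × 1.1432 = 30.188 W.
P_in = P_out/η = 30.188/0.890 = 33.920 W.
I_p = P_in/V_p = 33.920/220 = 0.154 A.

I_p ≈ 0.154 A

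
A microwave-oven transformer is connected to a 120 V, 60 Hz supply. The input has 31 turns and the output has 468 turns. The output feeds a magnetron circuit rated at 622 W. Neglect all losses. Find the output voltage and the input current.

V_out ≈ 1810 V, I_in ≈ 5.18 A

V_out = V_in × N_out/N_in = 120 × 468/31 = 1811.6 V.
I_out = P/V_out = 622/1811.6 = 0.34334 A.
I_in = I_out × N_out/N_in = 0.34334 × 468/31 = 5.18 A.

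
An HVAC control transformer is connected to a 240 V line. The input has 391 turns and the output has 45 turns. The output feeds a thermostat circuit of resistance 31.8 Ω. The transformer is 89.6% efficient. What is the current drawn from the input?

I_in ≈ 0.112 A

V_out = 240 × 45/391 = 27.621 V.
I_out = V_out/R = 27.621/31.8 = 0.86860 A.
P_out = V_out I_out = 27.621 × 0.86860 = 23.992 W.
P_in = P_out/η = 23.992/0.896 = 26.777 W.
I_in = P_in/V_in = 26.777/240 = 0.112 A.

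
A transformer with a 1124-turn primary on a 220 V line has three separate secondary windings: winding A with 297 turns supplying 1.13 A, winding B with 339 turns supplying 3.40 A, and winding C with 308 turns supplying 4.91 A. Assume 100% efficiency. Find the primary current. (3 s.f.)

I_p ≈ 2.67 A

V_A = 220 × 297/1124 = 58.132 V; V_B = 220 × 339/1124 = 66.352 V; V_C = 220 × 308/1124 = 60.285 V.
P_out = V_A I_A + V_B I_B + V_C I_C = 58.132×1.13 + 66.352×3.40 + 60.285×4.91 = 65.689 + 225.60 + 296.00 = 587.28 W.
Ideal ⇒ P_in = P_out, so I_p = P_out/V_p = 587.28/220 = 2.67 A.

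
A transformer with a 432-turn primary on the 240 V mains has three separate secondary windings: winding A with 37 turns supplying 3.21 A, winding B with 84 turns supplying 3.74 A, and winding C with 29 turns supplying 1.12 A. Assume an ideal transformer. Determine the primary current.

V_A = 240 × 37/432 = 20.556 V; V_B = 240 × 84/432 = 46.667 V; V_C = 240 × 29/432 = 16.111 V.
P_out = V_A I_A + V_B I_B + V_C I_C = 20.556×3.21 + 46.667×3.74 + 16.111×1.12 = 65.983 + 174.53 + 18.044 = 258.56 W.
Ideal ⇒ P_in = P_out, so I_p = P_out/V_p = 258.56/240 = 1.08 A.

I_p ≈ 1.08 A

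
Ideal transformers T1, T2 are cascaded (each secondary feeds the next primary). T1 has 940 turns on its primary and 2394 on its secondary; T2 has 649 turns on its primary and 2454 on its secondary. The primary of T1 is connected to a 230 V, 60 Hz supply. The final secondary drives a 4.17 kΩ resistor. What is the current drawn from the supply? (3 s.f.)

I_supply ≈ 5.11 A

After T1: V = 230.00 × 2394/940 = 585.77 V.
After T2: V = 585.77 × 2454/649 = 2214.9 V.
I_load = 2214.9/4170 = 0.53115 A, so P_out = 2214.9 × 0.53115 = 1176.4 W.
All ideal ⇒ P_in = P_out, so I_supply = 1176.4/230 = 5.11 A.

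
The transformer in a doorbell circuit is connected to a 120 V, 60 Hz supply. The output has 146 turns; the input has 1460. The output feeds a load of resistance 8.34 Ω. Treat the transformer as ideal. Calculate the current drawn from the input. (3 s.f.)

V_out = V_in × N_out/N_in = 120 × 146/1460 = 12.000 V.
I_out = V_out/R = 12.000/8.34 = 1.4388 A.
For an ideal transformer I_in N_in = I_out N_out, so I_in = 1.4388 × 146/1460 = 0.144 A.

I_in ≈ 0.144 A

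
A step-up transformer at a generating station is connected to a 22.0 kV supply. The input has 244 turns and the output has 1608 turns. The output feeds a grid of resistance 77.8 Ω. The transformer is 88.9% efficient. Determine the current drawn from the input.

V_out = 22000 × 1608/244 = 144980 V.
I_out = V_out/R = 144980/77.8 = 1863.5 A.
P_out = V_out I_out = 144980 × 1863.5 = 2.7018×10^8 W.
P_in = P_out/η = 2.7018×10^8/0.889 = 3.0392×10^8 W.
I_in = P_in/V_in = 3.0392×10^8/22000 = 13800 A.

I_in ≈ 13800 A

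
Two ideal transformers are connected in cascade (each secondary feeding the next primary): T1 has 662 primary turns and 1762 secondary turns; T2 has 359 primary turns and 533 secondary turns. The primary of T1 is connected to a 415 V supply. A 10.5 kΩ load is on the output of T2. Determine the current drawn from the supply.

I_supply ≈ 0.617 A

Secondary of T1: V = 415.00 × 1762/662 = 1104.6 V.
Secondary of T2: V = 1104.6 × 533/359 = 1639.9 V.
I_load = 1639.9/10500 = 0.15619 A, so P_out = 1639.9 × 0.15619 = 256.13 W.
All ideal ⇒ P_in = P_out, so I_supply = 256.13/415 = 0.617 A.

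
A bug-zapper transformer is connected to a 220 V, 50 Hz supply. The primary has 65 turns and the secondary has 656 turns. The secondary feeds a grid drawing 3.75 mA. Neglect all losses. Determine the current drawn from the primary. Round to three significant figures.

For an ideal transformer I_p N_p = I_s N_s, so I_p = 0.00375 × 656/65 = 0.0378 A.

I_p ≈ 0.0378 A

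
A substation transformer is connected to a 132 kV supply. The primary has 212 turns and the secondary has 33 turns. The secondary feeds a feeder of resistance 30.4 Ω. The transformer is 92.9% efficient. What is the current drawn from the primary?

V_s = 132000 × 33/212 = 20547 V.
I_s = V_s/R = 20547/30.4 = 675.89 A.
P_out = V_s I_s = 20547 × 675.89 = 1.3888×10^7 W.
P_in = P_out/η = 1.3888×10^7/0.929 = 1.4949×10^7 W.
I_p = P_in/V_p = 1.4949×10^7/132000 = 113 A.

I_p ≈ 113 A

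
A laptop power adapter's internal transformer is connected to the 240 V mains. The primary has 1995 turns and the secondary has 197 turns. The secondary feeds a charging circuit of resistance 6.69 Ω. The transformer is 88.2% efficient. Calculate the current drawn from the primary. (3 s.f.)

V_s = 240 × 197/1995 = 23.699 V.
I_s = V_s/R = 23.699/6.69 = 3.5425 A.
P_out = V_s I_s = 23.699 × 3.5425 = 83.954 W.
P_in = P_out/η = 83.954/0.882 = 95.186 W.
I_p = P_in/V_p = 95.186/240 = 0.397 A.

I_p ≈ 0.397 A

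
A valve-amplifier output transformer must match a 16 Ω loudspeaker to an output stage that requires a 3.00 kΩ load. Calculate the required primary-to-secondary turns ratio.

Z_p/Z_s = (N_p/N_s)², so N_p/N_s = √(3000/16) = √188 = 13.7.

N_p/N_s ≈ 13.7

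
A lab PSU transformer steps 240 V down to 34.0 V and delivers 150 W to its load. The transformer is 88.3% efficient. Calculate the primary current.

P_in = P_out/η = 150/0.883 = 169.88 W.
I_p = P_in/V_p = 169.88/240 = 0.708 A.

I_p ≈ 0.708 A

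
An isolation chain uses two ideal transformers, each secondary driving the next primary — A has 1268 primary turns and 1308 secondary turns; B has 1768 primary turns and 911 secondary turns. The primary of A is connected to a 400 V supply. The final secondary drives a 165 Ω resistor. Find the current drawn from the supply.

After A: V = 400.00 × 1308/1268 = 412.62 V.
After B: V = 412.62 × 911/1768 = 212.61 V.
I_load = 212.61/165 = 1.2885 A, so P_out = 212.61 × 1.2885 = 273.96 W.
All ideal ⇒ P_in = P_out, so I_supply = 273.96/400 = 0.685 A.

I_supply ≈ 0.685 A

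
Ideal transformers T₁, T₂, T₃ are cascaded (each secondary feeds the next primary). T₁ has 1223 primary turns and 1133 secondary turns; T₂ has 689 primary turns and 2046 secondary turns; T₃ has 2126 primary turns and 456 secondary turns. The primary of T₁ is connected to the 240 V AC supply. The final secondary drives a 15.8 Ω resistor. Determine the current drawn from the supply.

After T₁: V = 240.00 × 1133/1223 = 222.34 V.
After T₂: V = 222.34 × 2046/689 = 660.24 V.
After T₃: V = 660.24 × 456/2126 = 141.61 V.
I_load = 141.61/15.8 = 8.9628 A, so P_out = 141.61 × 8.9628 = 1269.3 W.
All ideal ⇒ P_in = P_out, so I_supply = 1269.3/240 = 5.29 A.

I_supply ≈ 5.29 A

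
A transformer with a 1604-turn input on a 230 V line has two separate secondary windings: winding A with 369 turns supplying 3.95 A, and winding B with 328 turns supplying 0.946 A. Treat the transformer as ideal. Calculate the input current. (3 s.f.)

V_A = 230 × 369/1604 = 52.911 V; V_B = 230 × 328/1604 = 47.032 V.
P_out = V_A I_A + V_B I_B = 52.911×3.95 + 47.032×0.946 = 209.00 + 44.493 = 253.49 W.
Ideal ⇒ P_in = P_out, so I_in = P_out/V_in = 253.49/230 = 1.10 A.

I_in ≈ 1.10 A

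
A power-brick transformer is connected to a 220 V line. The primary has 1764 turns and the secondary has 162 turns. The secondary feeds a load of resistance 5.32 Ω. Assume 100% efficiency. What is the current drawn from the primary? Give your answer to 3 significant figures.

I_p ≈ 0.349 A

V_s = V_p × N_s/N_p = 220 × 162/1764 = 20.204 V.
I_s = V_s/R = 20.204/5.32 = 3.7978 A.
For an ideal transformer I_p N_p = I_s N_s, so I_p = 3.7978 × 162/1764 = 0.349 A.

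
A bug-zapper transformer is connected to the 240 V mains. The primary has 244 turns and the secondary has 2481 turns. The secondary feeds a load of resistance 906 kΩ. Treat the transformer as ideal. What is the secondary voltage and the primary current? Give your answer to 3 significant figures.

V_s ≈ 2440 V, I_p ≈ 0.0274 A

V_s = V_p × N_s/N_p = 240 × 2481/244 = 2440.3 V.
I_s = V_s/R = 2440.3/906000 = 0.0026935 A.
I_p = I_s × N_s/N_p = 0.0026935 × 2481/244 = 0.0274 A.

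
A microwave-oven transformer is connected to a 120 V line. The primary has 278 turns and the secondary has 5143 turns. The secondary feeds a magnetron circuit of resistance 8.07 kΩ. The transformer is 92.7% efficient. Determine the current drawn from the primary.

I_p ≈ 5.49 A

V_s = 120 × 5143/278 = 2220.0 V.
I_s = V_s/R = 2220.0/8070 = 0.27509 A.
P_out = V_s I_s = 2220.0 × 0.27509 = 610.71 W.
P_in = P_out/η = 610.71/0.927 = 658.80 W.
I_p = P_in/V_p = 658.80/120 = 5.49 A.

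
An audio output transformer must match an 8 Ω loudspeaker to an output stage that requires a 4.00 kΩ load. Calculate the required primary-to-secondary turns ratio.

Z_p/Z_s = (N_p/N_s)², so N_p/N_s = √(4000/8) = √500 = 22.4.

N_p/N_s ≈ 22.4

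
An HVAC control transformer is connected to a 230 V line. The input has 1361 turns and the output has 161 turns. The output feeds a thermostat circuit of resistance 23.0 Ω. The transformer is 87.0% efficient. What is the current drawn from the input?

V_out = 230 × 161/1361 = 27.208 V.
I_out = V_out/R = 27.208/23.0 = 1.1830 A.
P_out = V_out I_out = 27.208 × 1.1830 = 32.186 W.
P_in = P_out/η = 32.186/0.870 = 36.995 W.
I_in = P_in/V_in = 36.995/230 = 0.161 A.

I_in ≈ 0.161 A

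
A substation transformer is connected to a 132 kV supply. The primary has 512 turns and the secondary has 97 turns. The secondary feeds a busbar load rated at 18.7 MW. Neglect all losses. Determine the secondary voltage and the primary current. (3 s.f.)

V_s ≈ 25000 V, I_p ≈ 142 A

V_s = V_p × N_s/N_p = 132000 × 97/512 = 25008 V.
I_s = P/V_s = 1.87×10^7/25008 = 747.77 A.
I_p = I_s × N_s/N_p = 747.77 × 97/512 = 142 A.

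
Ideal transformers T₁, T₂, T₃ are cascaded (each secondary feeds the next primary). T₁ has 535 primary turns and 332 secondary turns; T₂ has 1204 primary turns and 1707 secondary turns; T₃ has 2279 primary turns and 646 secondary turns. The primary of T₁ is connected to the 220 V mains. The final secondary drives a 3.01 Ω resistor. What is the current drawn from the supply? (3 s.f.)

Secondary of T₁: V = 220.00 × 332/535 = 136.52 V.
Secondary of T₂: V = 136.52 × 1707/1204 = 193.56 V.
Secondary of T₃: V = 193.56 × 646/2279 = 54.866 V.
I_load = 54.866/3.01 = 18.228 A, so P_out = 54.866 × 18.228 = 1000.1 W.
All ideal ⇒ P_in = P_out, so I_supply = 1000.1/220 = 4.55 A.

I_supply ≈ 4.55 A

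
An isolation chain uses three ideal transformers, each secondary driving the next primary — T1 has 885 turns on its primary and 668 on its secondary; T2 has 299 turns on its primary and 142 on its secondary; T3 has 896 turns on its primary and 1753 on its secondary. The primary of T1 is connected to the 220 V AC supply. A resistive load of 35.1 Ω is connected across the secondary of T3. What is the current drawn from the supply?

Secondary of T1: V = 220.00 × 668/885 = 166.06 V.
Secondary of T2: V = 166.06 × 142/299 = 78.863 V.
Secondary of T3: V = 78.863 × 1753/896 = 154.29 V.
I_load = 154.29/35.1 = 4.3958 A, so P_out = 154.29 × 4.3958 = 678.25 W.
All ideal ⇒ P_in = P_out, so I_supply = 678.25/220 = 3.08 A.

I_supply ≈ 3.08 A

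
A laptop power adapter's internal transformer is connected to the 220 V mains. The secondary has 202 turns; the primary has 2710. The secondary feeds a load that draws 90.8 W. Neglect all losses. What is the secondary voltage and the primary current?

V_s ≈ 16.4 V, I_p ≈ 0.413 A

V_s = V_p × N_s/N_p = 220 × 202/2710 = 16.399 V.
I_s = P/V_s = 90.8/16.399 = 5.5371 A.
I_p = I_s × N_s/N_p = 5.5371 × 202/2710 = 0.413 A.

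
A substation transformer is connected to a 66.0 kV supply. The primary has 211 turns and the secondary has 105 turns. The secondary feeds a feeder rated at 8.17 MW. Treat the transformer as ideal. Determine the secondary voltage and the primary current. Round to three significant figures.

V_s = V_p × N_s/N_p = 66000 × 105/211 = 32844 V.
I_s = P/V_s = 8.17×10^6/32844 = 248.75 A.
I_p = I_s × N_s/N_p = 248.75 × 105/211 = 124 A.

V_s ≈ 32800 V, I_p ≈ 124 A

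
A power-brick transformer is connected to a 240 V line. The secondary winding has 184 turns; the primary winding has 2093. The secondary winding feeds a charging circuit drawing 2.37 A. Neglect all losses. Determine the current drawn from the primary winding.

For an ideal transformer I_p N_p = I_s N_s, so I_p = 2.37 × 184/2093 = 0.208 A.

I_p ≈ 0.208 A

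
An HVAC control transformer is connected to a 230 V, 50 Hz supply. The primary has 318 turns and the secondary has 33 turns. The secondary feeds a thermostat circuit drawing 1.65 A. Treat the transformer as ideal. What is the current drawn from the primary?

I_p ≈ 0.171 A

For an ideal transformer I_p N_p = I_s N_s, so I_p = 1.65 × 33/318 = 0.171 A.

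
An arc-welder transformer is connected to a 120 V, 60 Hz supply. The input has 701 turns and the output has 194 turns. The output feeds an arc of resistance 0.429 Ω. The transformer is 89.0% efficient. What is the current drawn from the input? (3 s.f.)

I_in ≈ 24.1 A

V_out = 120 × 194/701 = 33.210 V.
I_out = V_out/R = 33.210/0.429 = 77.412 A.
P_out = V_out I_out = 33.210 × 77.412 = 2570.8 W.
P_in = P_out/η = 2570.8/0.890 = 2888.6 W.
I_in = P_in/V_in = 2888.6/120 = 24.1 A.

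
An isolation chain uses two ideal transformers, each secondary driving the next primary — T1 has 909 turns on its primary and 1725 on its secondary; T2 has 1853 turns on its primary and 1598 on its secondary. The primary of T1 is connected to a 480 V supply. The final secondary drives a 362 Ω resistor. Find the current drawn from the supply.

Secondary of T1: V = 480.00 × 1725/909 = 910.89 V.
Secondary of T2: V = 910.89 × 1598/1853 = 785.54 V.
I_load = 785.54/362 = 2.1700 A, so P_out = 785.54 × 2.1700 = 1704.6 W.
All ideal ⇒ P_in = P_out, so I_supply = 1704.6/480 = 3.55 A.

I_supply ≈ 3.55 A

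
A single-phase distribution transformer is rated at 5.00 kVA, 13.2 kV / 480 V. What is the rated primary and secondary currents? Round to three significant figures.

I_p = S/V_p = 5000/13200 = 0.379 A.
I_s = S/V_s = 5000/480 = 10.4 A.

I_p ≈ 0.379 A, I_s ≈ 10.4 A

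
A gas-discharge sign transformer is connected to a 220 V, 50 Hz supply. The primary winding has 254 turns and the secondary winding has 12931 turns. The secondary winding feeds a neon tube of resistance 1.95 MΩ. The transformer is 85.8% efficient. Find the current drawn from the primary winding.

V_s = 220 × 12931/254 = 11200 V.
I_s = V_s/R = 11200/(1.95×10^6) = 0.0057436 A.
P_out = V_s I_s = 11200 × 0.0057436 = 64.329 W.
P_in = P_out/η = 64.329/0.858 = 74.976 W.
I_p = P_in/V_p = 74.976/220 = 0.341 A.

I_p ≈ 0.341 A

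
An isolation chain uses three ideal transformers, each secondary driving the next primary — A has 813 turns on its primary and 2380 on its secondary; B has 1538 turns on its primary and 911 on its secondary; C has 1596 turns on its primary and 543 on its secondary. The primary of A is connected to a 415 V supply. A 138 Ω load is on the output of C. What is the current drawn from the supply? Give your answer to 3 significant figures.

I_supply ≈ 1.05 A

After A: V = 415.00 × 2380/813 = 1214.9 V.
After B: V = 1214.9 × 911/1538 = 719.61 V.
After C: V = 719.61 × 543/1596 = 244.83 V.
I_load = 244.83/138 = 1.7741 A, so P_out = 244.83 × 1.7741 = 434.36 W.
All ideal ⇒ P_in = P_out, so I_supply = 434.36/415 = 1.05 A.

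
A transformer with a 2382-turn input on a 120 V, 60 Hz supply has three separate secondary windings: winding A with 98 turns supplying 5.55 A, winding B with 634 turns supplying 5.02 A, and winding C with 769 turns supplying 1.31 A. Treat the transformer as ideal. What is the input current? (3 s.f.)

I_in ≈ 1.99 A

V_A = 120 × 98/2382 = 4.9370 V; V_B = 120 × 634/2382 = 31.940 V; V_C = 120 × 769/2382 = 38.741 V.
P_out = V_A I_A + V_B I_B + V_C I_C = 4.9370×5.55 + 31.940×5.02 + 38.741×1.31 = 27.401 + 160.34 + 50.750 = 238.49 W.
Ideal ⇒ P_in = P_out, so I_in = P_out/V_in = 238.49/120 = 1.99 A.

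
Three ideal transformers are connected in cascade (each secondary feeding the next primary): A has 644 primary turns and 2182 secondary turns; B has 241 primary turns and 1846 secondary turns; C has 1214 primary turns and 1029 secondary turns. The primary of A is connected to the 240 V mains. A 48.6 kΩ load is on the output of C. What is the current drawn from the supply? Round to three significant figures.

I_supply ≈ 2.39 A

Secondary of A: V = 240.00 × 2182/644 = 813.17 V.
Secondary of B: V = 813.17 × 1846/241 = 6228.7 V.
Secondary of C: V = 6228.7 × 1029/1214 = 5279.5 V.
I_load = 5279.5/48600 = 0.10863 A, so P_out = 5279.5 × 0.10863 = 573.52 W.
All ideal ⇒ P_in = P_out, so I_supply = 573.52/240 = 2.39 A.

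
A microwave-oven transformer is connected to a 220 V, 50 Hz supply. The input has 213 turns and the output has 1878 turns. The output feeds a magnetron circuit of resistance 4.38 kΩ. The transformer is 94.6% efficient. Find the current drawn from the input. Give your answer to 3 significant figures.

I_in ≈ 4.13 A

V_out = 220 × 1878/213 = 1939.7 V.
I_out = V_out/R = 1939.7/4380 = 0.44286 A.
P_out = V_out I_out = 1939.7 × 0.44286 = 859.02 W.
P_in = P_out/η = 859.02/0.946 = 908.05 W.
I_in = P_in/V_in = 908.05/220 = 4.13 A.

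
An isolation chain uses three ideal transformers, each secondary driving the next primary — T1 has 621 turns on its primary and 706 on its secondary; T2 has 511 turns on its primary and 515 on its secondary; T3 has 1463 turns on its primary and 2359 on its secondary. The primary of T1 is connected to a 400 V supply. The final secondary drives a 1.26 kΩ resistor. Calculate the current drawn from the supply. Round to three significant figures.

I_supply ≈ 1.08 A

Secondary of T1: V = 400.00 × 706/621 = 454.75 V.
Secondary of T2: V = 454.75 × 515/511 = 458.31 V.
Secondary of T3: V = 458.31 × 2359/1463 = 739.00 V.
I_load = 739.00/1260 = 0.58651 A, so P_out = 739.00 × 0.58651 = 433.43 W.
All ideal ⇒ P_in = P_out, so I_supply = 433.43/400 = 1.08 A.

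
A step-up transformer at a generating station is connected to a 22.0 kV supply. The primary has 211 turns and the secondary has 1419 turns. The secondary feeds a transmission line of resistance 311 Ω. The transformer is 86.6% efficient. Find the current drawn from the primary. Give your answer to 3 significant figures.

V_s = 22000 × 1419/211 = 147950 V.
I_s = V_s/R = 147950/311 = 475.73 A.
P_out = V_s I_s = 147950 × 475.73 = 7.0386×10^7 W.
P_in = P_out/η = 7.0386×10^7/0.866 = 8.1277×10^7 W.
I_p = P_in/V_p = 8.1277×10^7/22000 = 3690 A.

I_p ≈ 3690 A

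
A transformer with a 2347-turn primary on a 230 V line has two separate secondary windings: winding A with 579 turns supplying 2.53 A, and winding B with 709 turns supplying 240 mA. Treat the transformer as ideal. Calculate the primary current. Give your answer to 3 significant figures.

I_p ≈ 0.697 A

V_A = 230 × 579/2347 = 56.741 V; V_B = 230 × 709/2347 = 69.480 V.
P_out = V_A I_A + V_B I_B = 56.741×2.53 + 69.480×0.240 = 143.55 + 16.675 = 160.23 W.
Ideal ⇒ P_in = P_out, so I_p = P_out/V_p = 160.23/230 = 0.697 A.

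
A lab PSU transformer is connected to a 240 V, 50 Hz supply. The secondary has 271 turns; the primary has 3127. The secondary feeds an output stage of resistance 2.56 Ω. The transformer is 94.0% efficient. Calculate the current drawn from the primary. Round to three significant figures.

I_p ≈ 0.749 A

V_s = 240 × 271/3127 = 20.799 V.
I_s = V_s/R = 20.799/2.56 = 8.1248 A.
P_out = V_s I_s = 20.799 × 8.1248 = 168.99 W.
P_in = P_out/η = 168.99/0.940 = 179.78 W.
I_p = P_in/V_p = 179.78/240 = 0.749 A.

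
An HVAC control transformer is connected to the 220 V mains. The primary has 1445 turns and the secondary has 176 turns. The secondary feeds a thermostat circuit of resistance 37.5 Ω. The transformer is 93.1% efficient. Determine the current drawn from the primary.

I_p ≈ 0.0935 A

V_s = 220 × 176/1445 = 26.796 V.
I_s = V_s/R = 26.796/37.5 = 0.71456 A.
P_out = V_s I_s = 26.796 × 0.71456 = 19.147 W.
P_in = P_out/η = 19.147/0.931 = 20.566 W.
I_p = P_in/V_p = 20.566/220 = 0.0935 A.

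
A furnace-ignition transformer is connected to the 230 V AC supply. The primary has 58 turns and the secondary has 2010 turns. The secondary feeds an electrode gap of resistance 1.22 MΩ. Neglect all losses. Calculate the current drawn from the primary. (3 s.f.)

V_s = V_p × N_s/N_p = 230 × 2010/58 = 7970.7 V.
I_s = V_s/R = 7970.7/(1.22×10^6) = 0.0065334 A.
For an ideal transformer I_p N_p = I_s N_s, so I_p = 0.0065334 × 2010/58 = 0.226 A.

I_p ≈ 0.226 A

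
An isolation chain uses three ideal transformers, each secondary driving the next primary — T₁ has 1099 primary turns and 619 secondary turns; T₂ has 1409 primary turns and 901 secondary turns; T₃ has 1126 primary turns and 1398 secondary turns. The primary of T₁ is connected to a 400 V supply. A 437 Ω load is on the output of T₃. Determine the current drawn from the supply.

Secondary of T₁: V = 400.00 × 619/1099 = 225.30 V.
Secondary of T₂: V = 225.30 × 901/1409 = 144.07 V.
Secondary of T₃: V = 144.07 × 1398/1126 = 178.87 V.
I_load = 178.87/437 = 0.40931 A, so P_out = 178.87 × 0.40931 = 73.213 W.
All ideal ⇒ P_in = P_out, so I_supply = 73.213/400 = 0.183 A.

I_supply ≈ 0.183 A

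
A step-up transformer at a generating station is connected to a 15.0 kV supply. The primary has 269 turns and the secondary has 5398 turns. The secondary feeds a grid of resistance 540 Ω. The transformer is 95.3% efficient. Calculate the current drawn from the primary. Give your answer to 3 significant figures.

V_s = 15000 × 5398/269 = 301000 V.
I_s = V_s/R = 301000/540 = 557.41 A.
P_out = V_s I_s = 301000 × 557.41 = 1.6778×10^8 W.
P_in = P_out/η = 1.6778×10^8/0.953 = 1.7606×10^8 W.
I_p = P_in/V_p = 1.7606×10^8/15000 = 11700 A.

I_p ≈ 11700 A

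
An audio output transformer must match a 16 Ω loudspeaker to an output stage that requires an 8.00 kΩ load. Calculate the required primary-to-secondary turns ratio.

N_p/N_s ≈ 22.4

Z_p/Z_s = (N_p/N_s)², so N_p/N_s = √(8000/16) = √500 = 22.4.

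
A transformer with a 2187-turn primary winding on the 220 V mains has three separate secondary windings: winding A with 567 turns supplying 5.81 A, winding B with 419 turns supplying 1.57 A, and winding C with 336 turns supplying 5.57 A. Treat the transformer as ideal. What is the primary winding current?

V_A = 220 × 567/2187 = 57.037 V; V_B = 220 × 419/2187 = 42.149 V; V_C = 220 × 336/2187 = 33.800 V.
P_out = V_A I_A + V_B I_B + V_C I_C = 57.037×5.81 + 42.149×1.57 + 33.800×5.57 = 331.39 + 66.174 + 188.26 = 585.82 W.
Ideal ⇒ P_in = P_out, so I_p = P_out/V_p = 585.82/220 = 2.66 A.

I_p ≈ 2.66 A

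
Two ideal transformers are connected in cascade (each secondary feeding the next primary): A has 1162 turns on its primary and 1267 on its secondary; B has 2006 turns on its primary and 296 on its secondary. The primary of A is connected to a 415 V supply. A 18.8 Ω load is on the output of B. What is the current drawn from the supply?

I_supply ≈ 0.571 A

Secondary of A: V = 415.00 × 1267/1162 = 452.50 V.
Secondary of B: V = 452.50 × 296/2006 = 66.770 V.
I_load = 66.770/18.8 = 3.5516 A, so P_out = 66.770 × 3.5516 = 237.14 W.
All ideal ⇒ P_in = P_out, so I_supply = 237.14/415 = 0.571 A.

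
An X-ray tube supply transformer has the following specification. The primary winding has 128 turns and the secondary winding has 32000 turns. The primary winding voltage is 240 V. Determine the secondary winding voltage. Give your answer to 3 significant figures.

V_s ≈ 60000 V

V_s/V_p = N_s/N_p, so V_s = 240 × 32000/128 = 60000 V.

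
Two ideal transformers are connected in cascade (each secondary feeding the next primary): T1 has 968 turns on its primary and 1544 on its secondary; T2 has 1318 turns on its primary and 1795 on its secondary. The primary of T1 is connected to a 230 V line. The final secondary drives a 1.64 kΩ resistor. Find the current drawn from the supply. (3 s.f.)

Secondary of T1: V = 230.00 × 1544/968 = 366.86 V.
Secondary of T2: V = 366.86 × 1795/1318 = 499.63 V.
I_load = 499.63/1640 = 0.30465 A, so P_out = 499.63 × 0.30465 = 152.21 W.
All ideal ⇒ P_in = P_out, so I_supply = 152.21/230 = 0.662 A.

I_supply ≈ 0.662 A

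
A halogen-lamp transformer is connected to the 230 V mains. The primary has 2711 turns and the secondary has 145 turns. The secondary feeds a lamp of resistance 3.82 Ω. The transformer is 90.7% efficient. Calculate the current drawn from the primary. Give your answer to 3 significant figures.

V_s = 230 × 145/2711 = 12.302 V.
I_s = V_s/R = 12.302/3.82 = 3.2203 A.
P_out = V_s I_s = 12.302 × 3.2203 = 39.616 W.
P_in = P_out/η = 39.616/0.907 = 43.678 W.
I_p = P_in/V_p = 43.678/230 = 0.190 A.

I_p ≈ 0.190 A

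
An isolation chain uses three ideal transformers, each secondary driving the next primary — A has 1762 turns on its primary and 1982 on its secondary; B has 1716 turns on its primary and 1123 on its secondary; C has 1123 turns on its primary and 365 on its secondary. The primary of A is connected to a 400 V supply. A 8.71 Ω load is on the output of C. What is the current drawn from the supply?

I_supply ≈ 2.63 A

Secondary of A: V = 400.00 × 1982/1762 = 449.94 V.
Secondary of B: V = 449.94 × 1123/1716 = 294.46 V.
Secondary of C: V = 294.46 × 365/1123 = 95.705 V.
I_load = 95.705/8.71 = 10.988 A, so P_out = 95.705 × 10.988 = 1051.6 W.
All ideal ⇒ P_in = P_out, so I_supply = 1051.6/400 = 2.63 A.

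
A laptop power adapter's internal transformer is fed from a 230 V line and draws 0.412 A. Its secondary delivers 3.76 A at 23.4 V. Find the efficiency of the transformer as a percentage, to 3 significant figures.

η ≈ 92.8%

P_in = 230 × 0.412 = 94.7600 W.
P_out = 23.4 × 3.76 = 87.9840 W.
η = P_out/P_in = 87.9840/94.7600 = 0.928.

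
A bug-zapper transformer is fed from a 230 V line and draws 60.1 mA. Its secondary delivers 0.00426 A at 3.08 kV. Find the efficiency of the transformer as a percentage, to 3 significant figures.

η ≈ 94.9%

P_in = 230 × 0.0601 = 13.8230 W.
P_out = 3080 × 0.00426 = 13.1208 W.
η = P_out/P_in = 13.1208/13.8230 = 0.949.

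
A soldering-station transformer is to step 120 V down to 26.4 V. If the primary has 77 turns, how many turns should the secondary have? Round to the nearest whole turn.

N_s = 17 turns

N_s/N_p = V_s/V_p, so N_s = 77 × 26.4/120 = 16.9 ≈ 17 turns.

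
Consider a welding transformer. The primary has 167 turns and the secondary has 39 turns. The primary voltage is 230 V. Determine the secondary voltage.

V_s ≈ 53.7 V

V_s/V_p = N_s/N_p, so V_s = 230 × 39/167 = 53.7 V.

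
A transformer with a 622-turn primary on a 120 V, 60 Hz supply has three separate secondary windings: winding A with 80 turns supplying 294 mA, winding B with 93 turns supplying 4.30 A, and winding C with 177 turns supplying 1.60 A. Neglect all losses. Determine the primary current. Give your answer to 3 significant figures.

V_A = 120 × 80/622 = 15.434 V; V_B = 120 × 93/622 = 17.942 V; V_C = 120 × 177/622 = 34.148 V.
P_out = V_A I_A + V_B I_B + V_C I_C = 15.434×0.294 + 17.942×4.30 + 34.148×1.60 = 4.5376 + 77.151 + 54.637 = 136.33 W.
Ideal ⇒ P_in = P_out, so I_p = P_out/V_p = 136.33/120 = 1.14 A.

I_p ≈ 1.14 A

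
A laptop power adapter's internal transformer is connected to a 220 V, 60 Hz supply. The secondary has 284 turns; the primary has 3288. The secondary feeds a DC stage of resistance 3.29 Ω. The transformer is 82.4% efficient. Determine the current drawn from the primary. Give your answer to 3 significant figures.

I_p ≈ 0.605 A

V_s = 220 × 284/3288 = 19.002 V.
I_s = V_s/R = 19.002/3.29 = 5.7758 A.
P_out = V_s I_s = 19.002 × 5.7758 = 109.75 W.
P_in = P_out/η = 109.75/0.824 = 133.20 W.
I_p = P_in/V_p = 133.20/220 = 0.605 A.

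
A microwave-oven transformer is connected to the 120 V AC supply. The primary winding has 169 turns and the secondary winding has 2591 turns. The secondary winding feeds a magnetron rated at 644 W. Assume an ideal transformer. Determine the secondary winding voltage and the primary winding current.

V_s = V_p × N_s/N_p = 120 × 2591/169 = 1839.8 V.
I_s = P/V_s = 644/1839.8 = 0.35005 A.
I_p = I_s × N_s/N_p = 0.35005 × 2591/169 = 5.37 A.

V_s ≈ 1840 V, I_p ≈ 5.37 A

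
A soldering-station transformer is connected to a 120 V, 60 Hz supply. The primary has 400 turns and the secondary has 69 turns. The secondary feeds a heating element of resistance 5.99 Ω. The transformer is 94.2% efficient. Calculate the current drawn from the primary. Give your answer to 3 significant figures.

V_s = 120 × 69/400 = 20.700 V.
I_s = V_s/R = 20.700/5.99 = 3.4558 A.
P_out = V_s I_s = 20.700 × 3.4558 = 71.534 W.
P_in = P_out/η = 71.534/0.942 = 75.939 W.
I_p = P_in/V_p = 75.939/120 = 0.633 A.

I_p ≈ 0.633 A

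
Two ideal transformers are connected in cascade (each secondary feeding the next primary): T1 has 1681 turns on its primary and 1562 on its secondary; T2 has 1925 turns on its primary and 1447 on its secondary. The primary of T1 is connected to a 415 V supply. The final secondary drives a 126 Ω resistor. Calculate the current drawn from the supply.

Secondary of T1: V = 415.00 × 1562/1681 = 385.62 V.
Secondary of T2: V = 385.62 × 1447/1925 = 289.87 V.
I_load = 289.87/126 = 2.3005 A, so P_out = 289.87 × 2.3005 = 666.85 W.
All ideal ⇒ P_in = P_out, so I_supply = 666.85/415 = 1.61 A.

I_supply ≈ 1.61 A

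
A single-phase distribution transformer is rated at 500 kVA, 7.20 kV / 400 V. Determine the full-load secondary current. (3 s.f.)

I_s ≈ 1250 A

I_s = S/V_s = 500000/400 = 1250 A.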